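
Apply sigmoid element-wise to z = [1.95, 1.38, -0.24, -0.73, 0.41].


σ(1.95) = 1/(1+e^-1.95) = 0.8754
σ(1.38) = 1/(1+e^-1.38) = 0.799
σ(-0.24) = 1/(1+e^0.24) = 0.4403
σ(-0.73) = 1/(1+e^0.73) = 0.3252
σ(0.41) = 1/(1+e^-0.41) = 0.6011
result = [0.8754, 0.799, 0.4403, 0.3252, 0.6011]

[0.8754, 0.799, 0.4403, 0.3252, 0.6011]


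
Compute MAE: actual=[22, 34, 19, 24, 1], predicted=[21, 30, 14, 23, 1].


Absolute errors: |22-21|=1, |34-30|=4, |19-14|=5, |24-23|=1, |1-1|=0
Sum = 11
MAE = 11/5 = 11/5

11/5


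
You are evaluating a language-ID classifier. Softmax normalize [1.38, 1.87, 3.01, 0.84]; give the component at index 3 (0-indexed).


Exponentials: e^1.38=3.9749, e^1.87=6.4883, e^3.01=20.2874, e^0.84=2.3164
Sum = 33.067
Softmax = [0.1202, 0.1962, 0.6135, 0.0701]
p[3] = 2.3164/33.067 = 0.0701

0.0701


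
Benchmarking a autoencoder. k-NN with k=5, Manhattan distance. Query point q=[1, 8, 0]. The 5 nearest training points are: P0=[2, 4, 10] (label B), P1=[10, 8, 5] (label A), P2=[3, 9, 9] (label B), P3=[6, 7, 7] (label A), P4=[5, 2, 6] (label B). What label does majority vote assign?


d(q,P0) = 15  (label B)
d(q,P1) = 14  (label A)
d(q,P2) = 12  (label B)
d(q,P3) = 13  (label A)
d(q,P4) = 16  (label B)
Votes: A=2, B=3
Majority → B

B


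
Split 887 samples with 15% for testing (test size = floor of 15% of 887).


Test = ⌊887·15/100⌋ = 133
Train = 887 - 133 = 754

Train: 754, Test: 133


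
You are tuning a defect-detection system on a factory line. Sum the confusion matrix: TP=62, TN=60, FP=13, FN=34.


Total = TP + TN + FP + FN
= 62 + 60 + 13 + 34
= 169
(Predicted positive: 75, predicted negative: 94)

169


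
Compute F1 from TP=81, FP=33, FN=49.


Precision = 81/114 = 0.7105
Recall = 81/130 = 0.6231
F1 = 2·P·R/(P+R) = 2·TP/(2·TP+FP+FN) = 162/(162+33+49) = 162/244 = 0.6639

0.6639


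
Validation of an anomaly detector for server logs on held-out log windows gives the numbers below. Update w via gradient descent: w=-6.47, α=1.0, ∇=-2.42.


w_new = w - α·∇
= -6.47 - 1.0·-2.42
= -6.47 + 2.42
= -4.05

-4.05


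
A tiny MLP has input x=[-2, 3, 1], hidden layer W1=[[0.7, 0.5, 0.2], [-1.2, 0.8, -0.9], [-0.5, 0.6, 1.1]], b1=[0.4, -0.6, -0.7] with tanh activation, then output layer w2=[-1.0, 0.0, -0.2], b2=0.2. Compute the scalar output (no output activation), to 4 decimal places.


z1[0] = (0.7)·(-2) + (0.5)·(3) + (0.2)·(1) + 0.4 = 0.7
z1[1] = (-1.2)·(-2) + (0.8)·(3) + (-0.9)·(1) - 0.6 = 3.3
z1[2] = (-0.5)·(-2) + (0.6)·(3) + (1.1)·(1) - 0.7 = 3.2
h = tanh(z1) = [0.6044, 0.9973, 0.9967]
output = (-1.0)·(0.6044) + (0.0)·(0.9973) + (-0.2)·(0.9967) + 0.2 = -0.6037

-0.6037


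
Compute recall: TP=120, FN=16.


Recall = TP/(TP+FN)
= 120/(120+16)
= 120/136 = 88.24%

88.24%


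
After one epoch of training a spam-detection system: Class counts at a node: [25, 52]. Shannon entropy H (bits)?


Probabilities: [25/77, 52/77] ≈ [0.3247, 0.6753]
H = -((25/77)·log₂(25/77) + (52/77)·log₂(52/77))
  = 0.9094 bits

0.9094 bits


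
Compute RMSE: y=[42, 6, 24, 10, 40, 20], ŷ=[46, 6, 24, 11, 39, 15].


MSE = 43/6 = 7.1667
RMSE = √(43/6) = 2.6771

2.6771


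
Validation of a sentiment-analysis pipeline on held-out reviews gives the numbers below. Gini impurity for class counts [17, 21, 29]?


Probabilities: [17/67, 21/67, 29/67] ≈ [0.2537, 0.3134, 0.4328]
Σpᵢ² = (289 + 441 + 841)/67² = 1571/4489
Gini = 1 - Σpᵢ² = 1 - 1571/4489 = 0.65

0.65


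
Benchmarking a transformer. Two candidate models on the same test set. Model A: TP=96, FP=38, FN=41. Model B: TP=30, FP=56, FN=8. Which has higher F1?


Model A: P=96/134=0.7164, R=96/137=0.7007, F1=2PR/(P+R)=2TP/(2TP+FP+FN)=192/271=0.7085
Model B: P=30/86=0.3488, R=30/38=0.7895, F1=2PR/(P+R)=2TP/(2TP+FP+FN)=60/124=0.4839
0.7085 > 0.4839 → Model A

Model A


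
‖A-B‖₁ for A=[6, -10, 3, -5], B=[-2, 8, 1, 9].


d = |6+ 2| + |-10-8| + |3-1| + |-5-9|
  = 8 + 18 + 2 + 14
  = 42

42


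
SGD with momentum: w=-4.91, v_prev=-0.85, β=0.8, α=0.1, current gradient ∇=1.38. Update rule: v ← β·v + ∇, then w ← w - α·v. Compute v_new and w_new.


v_new = 0.8·-0.85 + 1.38 = -0.68 + 1.38 = 0.7
w_new = -4.91 - 0.1·0.7 = -4.91 - 0.07 = -4.98

v_new=0.7, w_new=-4.98


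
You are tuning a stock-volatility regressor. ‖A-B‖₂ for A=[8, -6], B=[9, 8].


d = √((8-9)² + (-6-8)²)
  = √(1 + 196)
  = √197 = 14.0357

14.0357


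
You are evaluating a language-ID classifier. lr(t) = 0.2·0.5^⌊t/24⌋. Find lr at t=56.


n_drops = ⌊56/24⌋ = 2
lr = 0.2·0.5^2 = 0.2·0.25 = 0.05

0.05


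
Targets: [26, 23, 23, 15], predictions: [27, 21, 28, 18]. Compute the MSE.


Squared errors: (26-27)²=1, (23-21)²=4, (23-28)²=25, (15-18)²=9
Sum = 39
MSE = 39/4 = 39/4

39/4


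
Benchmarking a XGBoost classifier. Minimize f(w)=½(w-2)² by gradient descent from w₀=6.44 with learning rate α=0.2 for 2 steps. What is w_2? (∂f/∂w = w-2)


step 1: grad = 6.44-2 = 4.44; w = 6.44 - 0.2·(4.44) = 5.552
step 2: grad = 5.552-2 = 3.552; w = 5.552 - 0.2·(3.552) = 4.8416

4.8416


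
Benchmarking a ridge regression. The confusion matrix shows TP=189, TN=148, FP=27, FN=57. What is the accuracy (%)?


Accuracy = (TP+TN)/(TP+TN+FP+FN)
= (189+148)/(421)
= 337/421 = 80.05%

80.05%


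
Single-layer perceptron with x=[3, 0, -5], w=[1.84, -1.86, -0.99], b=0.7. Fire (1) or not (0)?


z = (3)·(1.84) + (0)·(-1.86) + (-5)·(-0.99) + 0.7
  = 11.17
step(z) = 1 (z≥0)

1


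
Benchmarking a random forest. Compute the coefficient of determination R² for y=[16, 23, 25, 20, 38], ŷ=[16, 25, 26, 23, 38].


ȳ = 24.4
SS_res = Σ(y-ŷ)² = 14
SS_tot = Σ(y-ȳ)² = 277.2
R² = 1 - SS_res/SS_tot = 1 - 0.0505 = 0.9495

0.9495


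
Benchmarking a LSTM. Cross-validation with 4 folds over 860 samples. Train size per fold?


Fold size = 860/4 = 215
Training per fold = 860 - 215 = 645

645


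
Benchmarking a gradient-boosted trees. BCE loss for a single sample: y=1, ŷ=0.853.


BCE = -[y·ln(p) + (1-y)·ln(1-p)]
= -1·ln(0.853) - 0
= -ln(0.853) = 0.159

0.159


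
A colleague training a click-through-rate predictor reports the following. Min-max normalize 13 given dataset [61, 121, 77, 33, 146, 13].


min=13, max=146
(13-13)/(146-13) = 0/133 = 0.0

0.0


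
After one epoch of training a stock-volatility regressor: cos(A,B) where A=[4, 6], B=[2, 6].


A·B = 4·2 + 6·6 = 44
‖A‖ = √52 = 7.2111, ‖B‖ = √40 = 6.3246
cos = 44/(√52·√40) = 44/√2080 = 0.9648

0.9648


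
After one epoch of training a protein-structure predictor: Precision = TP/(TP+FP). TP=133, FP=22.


Precision = TP/(TP+FP)
= 133/(133+22)
= 133/155 = 85.81%

85.81%


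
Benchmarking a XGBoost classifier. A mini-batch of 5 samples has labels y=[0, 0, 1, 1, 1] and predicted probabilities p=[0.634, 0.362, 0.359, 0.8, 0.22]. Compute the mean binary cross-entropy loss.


L[0] = -ln(1-0.634) = -ln(0.366) = 1.0051
L[1] = -ln(1-0.362) = -ln(0.638) = 0.4494
L[2] = -ln(0.359) = 1.0244
L[3] = -ln(0.8) = 0.2231
L[4] = -ln(0.22) = 1.5141
mean = (1.0051 + 0.4494 + 1.0244 + 0.2231 + 1.5141)/5 = 0.8432

0.8432


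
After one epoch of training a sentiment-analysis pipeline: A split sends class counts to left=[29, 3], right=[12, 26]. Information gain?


Parent = [41, 29], H_parent = 0.9787
H_left = 0.4489 (n=32), H_right = 0.8997 (n=38)
H_children = (32/70)·0.4489 + (38/70)·0.8997 = 0.6936
IG = 0.9787 - 0.6936 = 0.2851

0.2851


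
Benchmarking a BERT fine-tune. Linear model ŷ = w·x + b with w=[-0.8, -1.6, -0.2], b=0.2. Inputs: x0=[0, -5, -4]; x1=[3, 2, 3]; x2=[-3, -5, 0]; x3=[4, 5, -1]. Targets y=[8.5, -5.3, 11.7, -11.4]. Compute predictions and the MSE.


ŷ0 = (-0.8)·(0) + (-1.6)·(-5) + (-0.2)·(-4) + 0.2 = 9.0
ŷ1 = (-0.8)·(3) + (-1.6)·(2) + (-0.2)·(3) + 0.2 = -6.0
ŷ2 = (-0.8)·(-3) + (-1.6)·(-5) + (-0.2)·(0) + 0.2 = 10.6
ŷ3 = (-0.8)·(4) + (-1.6)·(5) + (-0.2)·(-1) + 0.2 = -10.8
errors² = [0.25, 0.49, 1.21, 0.36]
MSE = 2.3100/4 = 0.5775

0.5775


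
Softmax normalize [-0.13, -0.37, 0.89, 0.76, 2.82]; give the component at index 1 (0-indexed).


Exponentials: e^-0.13=0.8781, e^-0.37=0.6907, e^0.89=2.4351, e^0.76=2.1383, e^2.82=16.7769
Sum = 22.9191
Softmax = [0.0383, 0.0301, 0.1062, 0.0933, 0.732]
p[1] = 0.6907/22.9191 = 0.0301

0.0301


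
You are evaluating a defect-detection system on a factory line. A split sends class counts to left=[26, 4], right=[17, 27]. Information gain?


Parent = [43, 31], H_parent = 0.9809
H_left = 0.5665 (n=30), H_right = 0.9624 (n=44)
H_children = (30/74)·0.5665 + (44/74)·0.9624 = 0.8019
IG = 0.9809 - 0.8019 = 0.179

0.179


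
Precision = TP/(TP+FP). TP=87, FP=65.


Precision = TP/(TP+FP)
= 87/(87+65)
= 87/152 = 57.24%

57.24%


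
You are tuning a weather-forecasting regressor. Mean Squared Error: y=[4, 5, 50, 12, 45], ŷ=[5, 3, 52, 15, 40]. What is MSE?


Squared errors: (4-5)²=1, (5-3)²=4, (50-52)²=4, (12-15)²=9, (45-40)²=25
Sum = 43
MSE = 43/5 = 43/5

43/5


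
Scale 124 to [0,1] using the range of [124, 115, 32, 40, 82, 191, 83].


min=32, max=191
(124-32)/(191-32) = 92/159 = 0.5786

0.5786


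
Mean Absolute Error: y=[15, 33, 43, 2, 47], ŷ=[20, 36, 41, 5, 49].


Absolute errors: |15-20|=5, |33-36|=3, |43-41|=2, |2-5|=3, |47-49|=2
Sum = 15
MAE = 15/5 = 3

3


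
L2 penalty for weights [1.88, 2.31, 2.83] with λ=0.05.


‖w‖₂² = (1.88)² + (2.31)² + (2.83)²
     = 3.5344 + 5.3361 + 8.0089
     = 16.8794
λ·‖w‖₂² = 0.05·16.8794 = 0.84397

0.84397


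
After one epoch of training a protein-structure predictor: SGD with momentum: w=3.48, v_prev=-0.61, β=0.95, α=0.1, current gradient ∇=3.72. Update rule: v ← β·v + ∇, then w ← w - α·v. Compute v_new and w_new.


v_new = 0.95·-0.61 + 3.72 = -0.5795 + 3.72 = 3.1405
w_new = 3.48 - 0.1·3.1405 = 3.48 - 0.31405 = 3.16595

v_new=3.1405, w_new=3.16595


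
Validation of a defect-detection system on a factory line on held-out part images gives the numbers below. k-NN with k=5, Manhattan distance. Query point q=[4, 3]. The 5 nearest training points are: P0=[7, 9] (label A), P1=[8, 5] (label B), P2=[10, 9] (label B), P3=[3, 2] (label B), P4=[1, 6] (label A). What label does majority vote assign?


d(q,P0) = 9  (label A)
d(q,P1) = 6  (label B)
d(q,P2) = 12  (label B)
d(q,P3) = 2  (label B)
d(q,P4) = 6  (label A)
Votes: A=2, B=3
Majority → B

B


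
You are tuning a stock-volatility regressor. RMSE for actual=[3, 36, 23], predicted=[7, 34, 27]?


MSE = 36/3 = 12
RMSE = √(36/3) = 3.4641

3.4641


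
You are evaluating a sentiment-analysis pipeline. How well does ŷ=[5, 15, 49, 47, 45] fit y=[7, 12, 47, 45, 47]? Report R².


ȳ = 31.6
SS_res = Σ(y-ŷ)² = 25
SS_tot = Σ(y-ȳ)² = 1643.2
R² = 1 - SS_res/SS_tot = 1 - 0.0152 = 0.9848

0.9848


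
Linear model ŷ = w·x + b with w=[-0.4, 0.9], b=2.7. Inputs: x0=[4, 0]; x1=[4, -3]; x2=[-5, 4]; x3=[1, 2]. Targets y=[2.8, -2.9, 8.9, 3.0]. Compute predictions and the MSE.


ŷ0 = (-0.4)·(4) + (0.9)·(0) + 2.7 = 1.1
ŷ1 = (-0.4)·(4) + (0.9)·(-3) + 2.7 = -1.6
ŷ2 = (-0.4)·(-5) + (0.9)·(4) + 2.7 = 8.3
ŷ3 = (-0.4)·(1) + (0.9)·(2) + 2.7 = 4.1
errors² = [2.89, 1.69, 0.36, 1.21]
MSE = 6.1500/4 = 1.5375

1.5375


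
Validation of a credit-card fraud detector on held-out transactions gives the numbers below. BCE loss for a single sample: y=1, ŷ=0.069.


BCE = -[y·ln(p) + (1-y)·ln(1-p)]
= -1·ln(0.069) - 0
= -ln(0.069) = 2.6736

2.6736


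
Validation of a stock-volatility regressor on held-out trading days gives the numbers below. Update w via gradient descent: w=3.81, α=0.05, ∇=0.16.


w_new = w - α·∇
= 3.81 - 0.05·0.16
= 3.81 - 0.008
= 3.802

3.802


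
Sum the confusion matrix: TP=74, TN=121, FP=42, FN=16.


Total = TP + TN + FP + FN
= 74 + 121 + 42 + 16
= 253
(Predicted positive: 116, predicted negative: 137)

253


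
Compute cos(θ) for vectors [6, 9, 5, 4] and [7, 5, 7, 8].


A·B = 6·7 + 9·5 + 5·7 + 4·8 = 154
‖A‖ = √158 = 12.5698, ‖B‖ = √187 = 13.6748
cos = 154/(√158·√187) = 154/√29546 = 0.8959

0.8959


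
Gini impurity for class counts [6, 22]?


Probabilities: [6/28, 22/28] ≈ [0.2143, 0.7857]
Σpᵢ² = (36 + 484)/28² = 520/784
Gini = 1 - Σpᵢ² = 1 - 520/784 = 0.3367

0.3367


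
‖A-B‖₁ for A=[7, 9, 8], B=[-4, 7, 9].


d = |7+ 4| + |9-7| + |8-9|
  = 11 + 2 + 1
  = 14

14


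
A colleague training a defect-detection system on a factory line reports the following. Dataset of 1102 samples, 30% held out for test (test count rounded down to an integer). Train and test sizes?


Test = ⌊1102·30/100⌋ = 330
Train = 1102 - 330 = 772

Train: 772, Test: 330


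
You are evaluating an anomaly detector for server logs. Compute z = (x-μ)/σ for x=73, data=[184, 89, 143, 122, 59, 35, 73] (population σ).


μ = 100.7143, σ = 48.02
z = (73 - 100.7143)/48.02 = -0.5771

-0.5771


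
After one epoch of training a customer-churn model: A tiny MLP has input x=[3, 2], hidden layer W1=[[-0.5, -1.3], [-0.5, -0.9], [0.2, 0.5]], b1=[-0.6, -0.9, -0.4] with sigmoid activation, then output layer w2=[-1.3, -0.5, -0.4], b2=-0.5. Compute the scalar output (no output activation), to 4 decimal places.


z1[0] = (-0.5)·(3) + (-1.3)·(2) - 0.6 = -4.7
z1[1] = (-0.5)·(3) + (-0.9)·(2) - 0.9 = -4.2
z1[2] = (0.2)·(3) + (0.5)·(2) - 0.4 = 1.2
h = sigmoid(z1) = [0.009, 0.0148, 0.7685]
output = (-1.3)·(0.009) + (-0.5)·(0.0148) + (-0.4)·(0.7685) - 0.5 = -0.8265

-0.8265


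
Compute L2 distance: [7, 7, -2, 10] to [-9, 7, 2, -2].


d = √((7+ 9)² + (7-7)² + (-2-2)² + (10+ 2)²)
  = √(256 + 0 + 16 + 144)
  = √416 = 20.3961

20.3961


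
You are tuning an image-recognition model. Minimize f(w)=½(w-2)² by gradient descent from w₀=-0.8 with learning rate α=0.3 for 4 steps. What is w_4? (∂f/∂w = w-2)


step 1: grad = -0.8-2 = -2.8; w = -0.8 - 0.3·(-2.8) = 0.04
step 2: grad = 0.04-2 = -1.96; w = 0.04 - 0.3·(-1.96) = 0.628
step 3: grad = 0.628-2 = -1.372; w = 0.628 - 0.3·(-1.372) = 1.0396
step 4: grad = 1.0396-2 = -0.9604; w = 1.0396 - 0.3·(-0.9604) = 1.32772

1.32772


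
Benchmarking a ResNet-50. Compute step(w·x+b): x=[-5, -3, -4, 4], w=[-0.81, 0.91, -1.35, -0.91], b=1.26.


z = (-5)·(-0.81) + (-3)·(0.91) + (-4)·(-1.35) + (4)·(-0.91) + 1.26
  = 4.34
step(z) = 1 (z≥0)

1


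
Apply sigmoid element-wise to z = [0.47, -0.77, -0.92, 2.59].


σ(0.47) = 1/(1+e^-0.47) = 0.6154
σ(-0.77) = 1/(1+e^0.77) = 0.3165
σ(-0.92) = 1/(1+e^0.92) = 0.285
σ(2.59) = 1/(1+e^-2.59) = 0.9302
result = [0.6154, 0.3165, 0.285, 0.9302]

[0.6154, 0.3165, 0.285, 0.9302]


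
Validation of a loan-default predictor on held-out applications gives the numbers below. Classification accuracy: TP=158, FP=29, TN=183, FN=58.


Accuracy = (TP+TN)/(TP+TN+FP+FN)
= (158+183)/(428)
= 341/428 = 79.67%

79.67%


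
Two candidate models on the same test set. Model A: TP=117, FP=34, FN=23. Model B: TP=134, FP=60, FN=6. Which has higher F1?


Model A: P=117/151=0.7748, R=117/140=0.8357, F1=2PR/(P+R)=2TP/(2TP+FP+FN)=234/291=0.8041
Model B: P=134/194=0.6907, R=134/140=0.9571, F1=2PR/(P+R)=2TP/(2TP+FP+FN)=268/334=0.8024
0.8041 > 0.8024 → Model A

Model A


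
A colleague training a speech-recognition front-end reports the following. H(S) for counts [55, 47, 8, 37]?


Probabilities: [55/147, 47/147, 8/147, 37/147] ≈ [0.3741, 0.3197, 0.0544, 0.2517]
H = -((55/147)·log₂(55/147) + (47/147)·log₂(47/147) + (8/147)·log₂(8/147) + (37/147)·log₂(37/147))
  = 1.7861 bits

1.7861 bits


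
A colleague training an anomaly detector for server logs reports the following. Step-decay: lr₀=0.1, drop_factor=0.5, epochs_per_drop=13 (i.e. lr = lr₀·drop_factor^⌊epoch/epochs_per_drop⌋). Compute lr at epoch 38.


n_drops = ⌊38/13⌋ = 2
lr = 0.1·0.5^2 = 0.1·0.25 = 0.025

0.025


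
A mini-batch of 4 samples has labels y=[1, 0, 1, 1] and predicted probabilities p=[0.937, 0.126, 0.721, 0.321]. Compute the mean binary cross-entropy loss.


L[0] = -ln(0.937) = 0.0651
L[1] = -ln(1-0.126) = -ln(0.874) = 0.1347
L[2] = -ln(0.721) = 0.3271
L[3] = -ln(0.321) = 1.1363
mean = (0.0651 + 0.1347 + 0.3271 + 1.1363)/4 = 0.4158

0.4158


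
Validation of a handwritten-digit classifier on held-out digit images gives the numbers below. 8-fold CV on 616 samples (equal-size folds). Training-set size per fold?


Fold size = 616/8 = 77
Training per fold = 616 - 77 = 539

539


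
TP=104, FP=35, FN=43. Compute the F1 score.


Precision = 104/139 = 0.7482
Recall = 104/147 = 0.7075
F1 = 2·P·R/(P+R) = 2·TP/(2·TP+FP+FN) = 208/(208+35+43) = 208/286 = 0.7273

0.7273


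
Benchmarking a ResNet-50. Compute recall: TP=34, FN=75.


Recall = TP/(TP+FN)
= 34/(34+75)
= 34/109 = 31.19%

31.19%


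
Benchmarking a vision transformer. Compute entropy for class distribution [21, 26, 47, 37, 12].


Probabilities: [21/143, 26/143, 47/143, 37/143, 12/143] ≈ [0.1469, 0.1818, 0.3287, 0.2587, 0.0839]
H = -((21/143)·log₂(21/143) + (26/143)·log₂(26/143) + (47/143)·log₂(47/143) + (37/143)·log₂(37/143) + (12/143)·log₂(12/143))
  = 2.1858 bits

2.1858 bits


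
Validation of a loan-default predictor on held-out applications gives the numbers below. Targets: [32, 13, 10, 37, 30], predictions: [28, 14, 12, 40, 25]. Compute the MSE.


Squared errors: (32-28)²=16, (13-14)²=1, (10-12)²=4, (37-40)²=9, (30-25)²=25
Sum = 55
MSE = 55/5 = 11

11


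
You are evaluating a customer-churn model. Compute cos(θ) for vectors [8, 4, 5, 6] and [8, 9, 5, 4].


A·B = 8·8 + 4·9 + 5·5 + 6·4 = 149
‖A‖ = √141 = 11.8743, ‖B‖ = √186 = 13.6382
cos = 149/(√141·√186) = 149/√26226 = 0.9201

0.9201


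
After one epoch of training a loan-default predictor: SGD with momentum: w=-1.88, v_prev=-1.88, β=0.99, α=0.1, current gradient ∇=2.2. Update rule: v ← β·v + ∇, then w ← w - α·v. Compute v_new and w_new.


v_new = 0.99·-1.88 + 2.2 = -1.8612 + 2.2 = 0.3388
w_new = -1.88 - 0.1·0.3388 = -1.88 - 0.03388 = -1.91388

v_new=0.3388, w_new=-1.91388


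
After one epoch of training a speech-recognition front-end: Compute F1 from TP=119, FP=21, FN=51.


Precision = 119/140 = 0.85
Recall = 119/170 = 0.7
F1 = 2·P·R/(P+R) = 2·TP/(2·TP+FP+FN) = 238/(238+21+51) = 238/310 = 0.7677

0.7677


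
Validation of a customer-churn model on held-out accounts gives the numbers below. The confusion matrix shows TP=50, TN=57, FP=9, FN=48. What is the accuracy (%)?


Accuracy = (TP+TN)/(TP+TN+FP+FN)
= (50+57)/(164)
= 107/164 = 65.24%

65.24%


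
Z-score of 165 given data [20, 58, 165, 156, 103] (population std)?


μ = 100.4, σ = 55.7372
z = (165 - 100.4)/55.7372 = 1.159

1.159


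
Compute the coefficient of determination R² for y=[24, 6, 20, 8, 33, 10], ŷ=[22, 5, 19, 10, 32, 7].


ȳ = 16.8333
SS_res = Σ(y-ŷ)² = 20
SS_tot = Σ(y-ȳ)² = 564.83
R² = 1 - SS_res/SS_tot = 1 - 0.0354 = 0.9646

0.9646


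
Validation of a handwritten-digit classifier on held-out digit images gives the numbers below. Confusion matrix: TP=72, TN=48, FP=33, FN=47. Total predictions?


Total = TP + TN + FP + FN
= 72 + 48 + 33 + 47
= 200
(Predicted positive: 105, predicted negative: 95)

200


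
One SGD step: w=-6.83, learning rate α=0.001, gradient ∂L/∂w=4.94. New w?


w_new = w - α·∇
= -6.83 - 0.001·4.94
= -6.83 - 0.00494
= -6.83494

-6.83494


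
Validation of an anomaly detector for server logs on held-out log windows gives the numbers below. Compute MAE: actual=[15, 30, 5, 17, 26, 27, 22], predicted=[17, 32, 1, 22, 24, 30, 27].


Absolute errors: |15-17|=2, |30-32|=2, |5-1|=4, |17-22|=5, |26-24|=2, |27-30|=3, |22-27|=5
Sum = 23
MAE = 23/7 = 23/7

23/7


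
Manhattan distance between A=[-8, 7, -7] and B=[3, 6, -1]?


d = |-8-3| + |7-6| + |-7+ 1|
  = 11 + 1 + 6
  = 18

18


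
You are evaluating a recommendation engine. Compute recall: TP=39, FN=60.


Recall = TP/(TP+FN)
= 39/(39+60)
= 39/99 = 39.39%

39.39%


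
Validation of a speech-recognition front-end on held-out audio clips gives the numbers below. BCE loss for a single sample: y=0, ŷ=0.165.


BCE = -[y·ln(p) + (1-y)·ln(1-p)]
= -0 - 1·ln(1-0.165)
= -ln(0.835) = 0.1803

0.1803


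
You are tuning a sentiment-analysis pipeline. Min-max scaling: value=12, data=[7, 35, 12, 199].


min=7, max=199
(12-7)/(199-7) = 5/192 = 0.026

0.026


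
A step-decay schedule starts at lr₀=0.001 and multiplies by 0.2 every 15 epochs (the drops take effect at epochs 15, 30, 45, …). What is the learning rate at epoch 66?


n_drops = ⌊66/15⌋ = 4
lr = 0.001·0.2^4 = 0.001·0.0016 = 0.0000016

0.0000016


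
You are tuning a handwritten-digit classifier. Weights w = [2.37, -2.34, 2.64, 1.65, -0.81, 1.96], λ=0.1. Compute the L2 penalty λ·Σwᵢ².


‖w‖₂² = (2.37)² + (-2.34)² + (2.64)² + (1.65)² + (-0.81)² + (1.96)²
     = 5.6169 + 5.4756 + 6.9696 + 2.7225 + 0.6561 + 3.8416
     = 25.2823
λ·‖w‖₂² = 0.1·25.2823 = 2.52823

2.52823


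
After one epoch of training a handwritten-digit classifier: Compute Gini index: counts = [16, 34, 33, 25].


Probabilities: [16/108, 34/108, 33/108, 25/108] ≈ [0.1481, 0.3148, 0.3056, 0.2315]
Σpᵢ² = (256 + 1156 + 1089 + 625)/108² = 3126/11664
Gini = 1 - Σpᵢ² = 1 - 3126/11664 = 0.732

0.732


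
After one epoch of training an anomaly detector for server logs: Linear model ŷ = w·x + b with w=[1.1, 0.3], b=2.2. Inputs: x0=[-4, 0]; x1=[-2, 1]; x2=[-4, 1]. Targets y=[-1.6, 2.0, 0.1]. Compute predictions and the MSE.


ŷ0 = (1.1)·(-4) + (0.3)·(0) + 2.2 = -2.2
ŷ1 = (1.1)·(-2) + (0.3)·(1) + 2.2 = 0.3
ŷ2 = (1.1)·(-4) + (0.3)·(1) + 2.2 = -1.9
errors² = [0.36, 2.89, 4.0]
MSE = 7.2500/3 = 2.4167

2.4167


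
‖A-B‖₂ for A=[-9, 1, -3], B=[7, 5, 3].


d = √((-9-7)² + (1-5)² + (-3-3)²)
  = √(256 + 16 + 36)
  = √308 = 17.5499

17.5499


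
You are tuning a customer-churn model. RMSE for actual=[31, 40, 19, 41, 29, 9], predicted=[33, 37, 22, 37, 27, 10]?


MSE = 43/6 = 7.1667
RMSE = √(43/6) = 2.6771

2.6771


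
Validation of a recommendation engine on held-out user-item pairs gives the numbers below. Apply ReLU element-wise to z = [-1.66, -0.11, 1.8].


ReLU(-1.66) = max(0, -1.66) = 0.0
ReLU(-0.11) = max(0, -0.11) = 0.0
ReLU(1.8) = max(0, 1.8) = 1.8
result = [0.0, 0.0, 1.8]

[0.0, 0.0, 1.8]


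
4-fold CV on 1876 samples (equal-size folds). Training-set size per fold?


Fold size = 1876/4 = 469
Training per fold = 1876 - 469 = 1407

1407


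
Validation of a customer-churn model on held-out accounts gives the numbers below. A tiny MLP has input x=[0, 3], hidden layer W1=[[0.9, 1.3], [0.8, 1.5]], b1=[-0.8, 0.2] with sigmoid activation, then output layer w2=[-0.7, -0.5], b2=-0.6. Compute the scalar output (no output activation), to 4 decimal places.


z1[0] = (0.9)·(0) + (1.3)·(3) - 0.8 = 3.1
z1[1] = (0.8)·(0) + (1.5)·(3) + 0.2 = 4.7
h = sigmoid(z1) = [0.9569, 0.991]
output = (-0.7)·(0.9569) + (-0.5)·(0.991) - 0.6 = -1.7653

-1.7653


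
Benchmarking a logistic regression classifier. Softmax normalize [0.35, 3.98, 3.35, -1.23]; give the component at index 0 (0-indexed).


Exponentials: e^0.35=1.4191, e^3.98=53.517, e^3.35=28.5027, e^-1.23=0.2923
Sum = 83.7311
Softmax = [0.0169, 0.6392, 0.3404, 0.0035]
p[0] = 1.4191/83.7311 = 0.0169

0.0169


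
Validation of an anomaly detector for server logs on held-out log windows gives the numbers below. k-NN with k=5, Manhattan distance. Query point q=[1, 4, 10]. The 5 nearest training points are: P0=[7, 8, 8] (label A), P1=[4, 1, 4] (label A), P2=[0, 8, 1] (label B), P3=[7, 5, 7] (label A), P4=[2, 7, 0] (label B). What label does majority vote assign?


d(q,P0) = 12  (label A)
d(q,P1) = 12  (label A)
d(q,P2) = 14  (label B)
d(q,P3) = 10  (label A)
d(q,P4) = 14  (label B)
Votes: A=3, B=2
Majority → A

A


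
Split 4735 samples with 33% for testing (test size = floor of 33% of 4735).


Test = ⌊4735·33/100⌋ = 1562
Train = 4735 - 1562 = 3173

Train: 3173, Test: 1562


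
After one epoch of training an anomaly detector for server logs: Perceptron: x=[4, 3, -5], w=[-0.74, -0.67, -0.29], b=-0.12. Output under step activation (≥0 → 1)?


z = (4)·(-0.74) + (3)·(-0.67) + (-5)·(-0.29) - 0.12
  = -3.64
step(z) = 0 (z<0)

0


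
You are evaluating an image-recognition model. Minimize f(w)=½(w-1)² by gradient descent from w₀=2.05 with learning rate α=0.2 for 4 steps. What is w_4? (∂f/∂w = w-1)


step 1: grad = 2.05-1 = 1.05; w = 2.05 - 0.2·(1.05) = 1.84
step 2: grad = 1.84-1 = 0.84; w = 1.84 - 0.2·(0.84) = 1.672
step 3: grad = 1.672-1 = 0.672; w = 1.672 - 0.2·(0.672) = 1.5376
step 4: grad = 1.5376-1 = 0.5376; w = 1.5376 - 0.2·(0.5376) = 1.43008

1.43008


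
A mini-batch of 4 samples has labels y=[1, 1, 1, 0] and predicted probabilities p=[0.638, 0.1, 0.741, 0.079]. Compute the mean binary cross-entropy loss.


L[0] = -ln(0.638) = 0.4494
L[1] = -ln(0.1) = 2.3026
L[2] = -ln(0.741) = 0.2998
L[3] = -ln(1-0.079) = -ln(0.921) = 0.0823
mean = (0.4494 + 2.3026 + 0.2998 + 0.0823)/4 = 0.7835

0.7835


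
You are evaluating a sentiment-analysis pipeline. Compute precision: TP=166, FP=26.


Precision = TP/(TP+FP)
= 166/(166+26)
= 166/192 = 86.46%

86.46%


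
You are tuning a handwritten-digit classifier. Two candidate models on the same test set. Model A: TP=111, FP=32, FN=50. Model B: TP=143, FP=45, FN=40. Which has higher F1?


Model A: P=111/143=0.7762, R=111/161=0.6894, F1=2PR/(P+R)=2TP/(2TP+FP+FN)=222/304=0.7303
Model B: P=143/188=0.7606, R=143/183=0.7814, F1=2PR/(P+R)=2TP/(2TP+FP+FN)=286/371=0.7709
0.7303 < 0.7709 → Model B

Model B


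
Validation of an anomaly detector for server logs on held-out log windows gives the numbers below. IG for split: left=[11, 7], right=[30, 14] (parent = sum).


Parent = [41, 21], H_parent = 0.9236
H_left = 0.9641 (n=18), H_right = 0.9024 (n=44)
H_children = (18/62)·0.9641 + (44/62)·0.9024 = 0.9203
IG = 0.9236 - 0.9203 = 0.0033

0.0033


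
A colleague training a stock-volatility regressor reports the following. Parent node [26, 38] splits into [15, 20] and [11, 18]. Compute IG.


Parent = [26, 38], H_parent = 0.9745
H_left = 0.9852 (n=35), H_right = 0.9576 (n=29)
H_children = (35/64)·0.9852 + (29/64)·0.9576 = 0.9727
IG = 0.9745 - 0.9727 = 0.0018

0.0018


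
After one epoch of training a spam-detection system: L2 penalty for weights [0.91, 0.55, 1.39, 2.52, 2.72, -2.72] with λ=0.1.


‖w‖₂² = (0.91)² + (0.55)² + (1.39)² + (2.52)² + (2.72)² + (-2.72)²
     = 0.8281 + 0.3025 + 1.9321 + 6.3504 + 7.3984 + 7.3984
     = 24.2099
λ·‖w‖₂² = 0.1·24.2099 = 2.42099

2.42099


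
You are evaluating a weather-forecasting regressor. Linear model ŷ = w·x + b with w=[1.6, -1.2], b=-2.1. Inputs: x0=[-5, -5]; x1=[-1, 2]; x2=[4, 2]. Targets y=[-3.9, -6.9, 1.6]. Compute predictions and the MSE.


ŷ0 = (1.6)·(-5) + (-1.2)·(-5) - 2.1 = -4.1
ŷ1 = (1.6)·(-1) + (-1.2)·(2) - 2.1 = -6.1
ŷ2 = (1.6)·(4) + (-1.2)·(2) - 2.1 = 1.9
errors² = [0.04, 0.64, 0.09]
MSE = 0.7700/3 = 0.2567

0.2567


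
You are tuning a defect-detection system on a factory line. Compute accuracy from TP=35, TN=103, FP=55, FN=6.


Accuracy = (TP+TN)/(TP+TN+FP+FN)
= (35+103)/(199)
= 138/199 = 69.35%

69.35%


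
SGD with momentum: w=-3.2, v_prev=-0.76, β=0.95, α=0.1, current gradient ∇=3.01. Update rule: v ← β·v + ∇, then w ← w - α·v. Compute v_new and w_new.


v_new = 0.95·-0.76 + 3.01 = -0.722 + 3.01 = 2.288
w_new = -3.2 - 0.1·2.288 = -3.2 - 0.2288 = -3.4288

v_new=2.288, w_new=-3.4288


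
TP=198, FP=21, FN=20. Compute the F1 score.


Precision = 198/219 = 0.9041
Recall = 198/218 = 0.9083
F1 = 2·P·R/(P+R) = 2·TP/(2·TP+FP+FN) = 396/(396+21+20) = 396/437 = 0.9062

0.9062


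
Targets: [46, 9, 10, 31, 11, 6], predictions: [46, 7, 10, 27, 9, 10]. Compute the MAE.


Absolute errors: |46-46|=0, |9-7|=2, |10-10|=0, |31-27|=4, |11-9|=2, |6-10|=4
Sum = 12
MAE = 12/6 = 2

2


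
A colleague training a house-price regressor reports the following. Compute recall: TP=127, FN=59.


Recall = TP/(TP+FN)
= 127/(127+59)
= 127/186 = 68.28%

68.28%


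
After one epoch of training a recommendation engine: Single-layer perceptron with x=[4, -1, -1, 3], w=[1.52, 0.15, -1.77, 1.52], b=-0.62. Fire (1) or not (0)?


z = (4)·(1.52) + (-1)·(0.15) + (-1)·(-1.77) + (3)·(1.52) - 0.62
  = 11.64
step(z) = 1 (z≥0)

1


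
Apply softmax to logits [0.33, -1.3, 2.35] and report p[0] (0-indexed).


Exponentials: e^0.33=1.391, e^-1.3=0.2725, e^2.35=10.4856
Sum = 12.1491
Softmax = [0.1145, 0.0224, 0.8631]
p[0] = 1.391/12.1491 = 0.1145

0.1145


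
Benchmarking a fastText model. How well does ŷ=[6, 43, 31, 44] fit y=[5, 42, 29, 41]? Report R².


ȳ = 29.25
SS_res = Σ(y-ŷ)² = 15
SS_tot = Σ(y-ȳ)² = 888.75
R² = 1 - SS_res/SS_tot = 1 - 0.0169 = 0.9831

0.9831


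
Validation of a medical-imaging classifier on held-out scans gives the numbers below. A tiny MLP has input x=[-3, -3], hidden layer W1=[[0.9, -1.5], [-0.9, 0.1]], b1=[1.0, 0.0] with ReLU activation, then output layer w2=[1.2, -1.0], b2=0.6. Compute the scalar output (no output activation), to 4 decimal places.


z1[0] = (0.9)·(-3) + (-1.5)·(-3) + 1.0 = 2.8
z1[1] = (-0.9)·(-3) + (0.1)·(-3) + 0.0 = 2.4
h = ReLU(z1) = [2.8, 2.4]
output = (1.2)·(2.8) + (-1.0)·(2.4) + 0.6 = 1.56

1.56


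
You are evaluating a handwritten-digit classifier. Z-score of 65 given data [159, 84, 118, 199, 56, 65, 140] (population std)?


μ = 117.2857, σ = 48.5966
z = (65 - 117.2857)/48.5966 = -1.0759

-1.0759


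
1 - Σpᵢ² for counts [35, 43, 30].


Probabilities: [35/108, 43/108, 30/108] ≈ [0.3241, 0.3981, 0.2778]
Σpᵢ² = (1225 + 1849 + 900)/108² = 3974/11664
Gini = 1 - Σpᵢ² = 1 - 3974/11664 = 0.6593

0.6593


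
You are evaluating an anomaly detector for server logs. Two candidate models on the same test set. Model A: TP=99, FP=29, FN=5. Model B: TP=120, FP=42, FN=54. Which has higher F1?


Model A: P=99/128=0.7734, R=99/104=0.9519, F1=2PR/(P+R)=2TP/(2TP+FP+FN)=198/232=0.8534
Model B: P=120/162=0.7407, R=120/174=0.6897, F1=2PR/(P+R)=2TP/(2TP+FP+FN)=240/336=0.7143
0.8534 > 0.7143 → Model A

Model A


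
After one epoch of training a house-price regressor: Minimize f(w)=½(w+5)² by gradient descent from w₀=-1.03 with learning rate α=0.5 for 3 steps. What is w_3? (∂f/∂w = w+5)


step 1: grad = -1.03+5 = 3.97; w = -1.03 - 0.5·(3.97) = -3.015
step 2: grad = -3.015+5 = 1.985; w = -3.015 - 0.5·(1.985) = -4.0075
step 3: grad = -4.0075+5 = 0.9925; w = -4.0075 - 0.5·(0.9925) = -4.50375

-4.50375


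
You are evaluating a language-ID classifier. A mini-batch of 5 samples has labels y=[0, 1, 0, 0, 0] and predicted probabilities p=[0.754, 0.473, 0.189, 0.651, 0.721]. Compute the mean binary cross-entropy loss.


L[0] = -ln(1-0.754) = -ln(0.246) = 1.4024
L[1] = -ln(0.473) = 0.7487
L[2] = -ln(1-0.189) = -ln(0.811) = 0.2095
L[3] = -ln(1-0.651) = -ln(0.349) = 1.0527
L[4] = -ln(1-0.721) = -ln(0.279) = 1.2765
mean = (1.4024 + 0.7487 + 0.2095 + 1.0527 + 1.2765)/5 = 0.938

0.938


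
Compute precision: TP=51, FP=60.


Precision = TP/(TP+FP)
= 51/(51+60)
= 51/111 = 45.95%

45.95%


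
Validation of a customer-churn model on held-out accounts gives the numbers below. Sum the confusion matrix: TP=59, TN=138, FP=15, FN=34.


Total = TP + TN + FP + FN
= 59 + 138 + 15 + 34
= 246
(Predicted positive: 74, predicted negative: 172)

246


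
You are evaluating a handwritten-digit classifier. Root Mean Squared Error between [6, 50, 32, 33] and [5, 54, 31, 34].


MSE = 19/4 = 4.75
RMSE = √(19/4) = 2.1794

2.1794


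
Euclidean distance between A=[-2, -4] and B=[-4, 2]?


d = √((-2+ 4)² + (-4-2)²)
  = √(4 + 36)
  = √40 = 6.3246

6.3246


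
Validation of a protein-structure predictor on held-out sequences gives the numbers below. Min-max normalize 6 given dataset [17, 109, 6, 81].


min=6, max=109
(6-6)/(109-6) = 0/103 = 0.0

0.0


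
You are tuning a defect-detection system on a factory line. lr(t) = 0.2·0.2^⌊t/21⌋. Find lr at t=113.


n_drops = ⌊113/21⌋ = 5
lr = 0.2·0.2^5 = 0.2·0.00032 = 0.000064

0.000064


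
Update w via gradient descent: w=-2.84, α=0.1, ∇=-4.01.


w_new = w - α·∇
= -2.84 - 0.1·-4.01
= -2.84 + 0.401
= -2.439

-2.439


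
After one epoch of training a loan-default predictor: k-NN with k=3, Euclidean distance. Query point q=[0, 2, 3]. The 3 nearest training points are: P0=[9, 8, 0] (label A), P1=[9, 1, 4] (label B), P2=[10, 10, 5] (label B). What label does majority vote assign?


d(q,P0) = 11.225  (label A)
d(q,P1) = 9.1104  (label B)
d(q,P2) = 12.9615  (label B)
Votes: A=1, B=2
Majority → B

B


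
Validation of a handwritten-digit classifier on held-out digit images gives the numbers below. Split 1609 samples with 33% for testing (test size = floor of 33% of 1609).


Test = ⌊1609·33/100⌋ = 530
Train = 1609 - 530 = 1079

Train: 1079, Test: 530


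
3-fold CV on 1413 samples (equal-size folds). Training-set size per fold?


Fold size = 1413/3 = 471
Training per fold = 1413 - 471 = 942

942


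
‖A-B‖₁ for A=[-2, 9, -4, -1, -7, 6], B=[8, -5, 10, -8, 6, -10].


d = |-2-8| + |9+ 5| + |-4-10| + |-1+ 8| + |-7-6| + |6+ 10|
  = 10 + 14 + 14 + 7 + 13 + 16
  = 74

74


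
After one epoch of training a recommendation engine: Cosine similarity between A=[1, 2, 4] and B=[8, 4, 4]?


A·B = 1·8 + 2·4 + 4·4 = 32
‖A‖ = √21 = 4.5826, ‖B‖ = √96 = 9.798
cos = 32/(√21·√96) = 32/√2016 = 0.7127

0.7127


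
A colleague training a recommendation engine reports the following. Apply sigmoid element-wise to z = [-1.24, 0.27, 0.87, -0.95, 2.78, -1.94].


σ(-1.24) = 1/(1+e^1.24) = 0.2244
σ(0.27) = 1/(1+e^-0.27) = 0.5671
σ(0.87) = 1/(1+e^-0.87) = 0.7047
σ(-0.95) = 1/(1+e^0.95) = 0.2789
σ(2.78) = 1/(1+e^-2.78) = 0.9416
σ(-1.94) = 1/(1+e^1.94) = 0.1256
result = [0.2244, 0.5671, 0.7047, 0.2789, 0.9416, 0.1256]

[0.2244, 0.5671, 0.7047, 0.2789, 0.9416, 0.1256]


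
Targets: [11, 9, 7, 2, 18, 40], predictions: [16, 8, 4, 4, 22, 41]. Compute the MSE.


Squared errors: (11-16)²=25, (9-8)²=1, (7-4)²=9, (2-4)²=4, (18-22)²=16, (40-41)²=1
Sum = 56
MSE = 56/6 = 28/3

28/3


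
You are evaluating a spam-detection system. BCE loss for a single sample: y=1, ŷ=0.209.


BCE = -[y·ln(p) + (1-y)·ln(1-p)]
= -1·ln(0.209) - 0
= -ln(0.209) = 1.5654

1.5654


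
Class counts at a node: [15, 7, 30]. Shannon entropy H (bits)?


Probabilities: [15/52, 7/52, 30/52] ≈ [0.2885, 0.1346, 0.5769]
H = -((15/52)·log₂(15/52) + (7/52)·log₂(7/52) + (30/52)·log₂(30/52))
  = 1.3646 bits

1.3646 bits


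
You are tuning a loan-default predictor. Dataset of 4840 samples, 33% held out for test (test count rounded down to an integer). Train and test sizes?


Test = ⌊4840·33/100⌋ = 1597
Train = 4840 - 1597 = 3243

Train: 3243, Test: 1597


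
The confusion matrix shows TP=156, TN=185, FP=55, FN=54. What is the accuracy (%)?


Accuracy = (TP+TN)/(TP+TN+FP+FN)
= (156+185)/(450)
= 341/450 = 75.78%

75.78%


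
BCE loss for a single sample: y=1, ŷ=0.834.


BCE = -[y·ln(p) + (1-y)·ln(1-p)]
= -1·ln(0.834) - 0
= -ln(0.834) = 0.1815

0.1815


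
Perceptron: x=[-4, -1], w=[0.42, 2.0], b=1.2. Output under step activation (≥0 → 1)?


z = (-4)·(0.42) + (-1)·(2.0) + 1.2
  = -2.48
step(z) = 0 (z<0)

0


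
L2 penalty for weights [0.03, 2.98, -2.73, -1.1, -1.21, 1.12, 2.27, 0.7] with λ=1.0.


‖w‖₂² = (0.03)² + (2.98)² + (-2.73)² + (-1.1)² + (-1.21)² + (1.12)² + (2.27)² + (0.7)²
     = 0.0009 + 8.8804 + 7.4529 + 1.21 + 1.4641 + 1.2544 + 5.1529 + 0.49
     = 25.9056
λ·‖w‖₂² = 1.0·25.9056 = 25.9056

25.9056


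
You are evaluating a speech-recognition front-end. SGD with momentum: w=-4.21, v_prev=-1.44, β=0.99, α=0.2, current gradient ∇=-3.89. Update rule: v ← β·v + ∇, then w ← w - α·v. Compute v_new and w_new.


v_new = 0.99·-1.44 - 3.89 = -1.4256 - 3.89 = -5.3156
w_new = -4.21 - 0.2·-5.3156 = -4.21 + 1.06312 = -3.14688

v_new=-5.3156, w_new=-3.14688


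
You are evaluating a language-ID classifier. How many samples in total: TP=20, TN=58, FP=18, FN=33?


Total = TP + TN + FP + FN
= 20 + 58 + 18 + 33
= 129
(Predicted positive: 38, predicted negative: 91)

129


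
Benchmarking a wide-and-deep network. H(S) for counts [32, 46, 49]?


Probabilities: [32/127, 46/127, 49/127] ≈ [0.252, 0.3622, 0.3858]
H = -((32/127)·log₂(32/127) + (46/127)·log₂(46/127) + (49/127)·log₂(49/127))
  = 1.5619 bits

1.5619 bits


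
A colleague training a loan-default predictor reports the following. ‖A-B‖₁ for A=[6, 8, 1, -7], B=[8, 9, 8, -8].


d = |6-8| + |8-9| + |1-8| + |-7+ 8|
  = 2 + 1 + 7 + 1
  = 11

11


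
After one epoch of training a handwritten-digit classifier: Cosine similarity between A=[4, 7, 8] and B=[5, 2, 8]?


A·B = 4·5 + 7·2 + 8·8 = 98
‖A‖ = √129 = 11.3578, ‖B‖ = √93 = 9.6437
cos = 98/(√129·√93) = 98/√11997 = 0.8947

0.8947


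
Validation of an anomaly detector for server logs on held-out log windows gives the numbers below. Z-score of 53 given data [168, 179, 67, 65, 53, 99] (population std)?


μ = 105.1667, σ = 50.3799
z = (53 - 105.1667)/50.3799 = -1.0355

-1.0355


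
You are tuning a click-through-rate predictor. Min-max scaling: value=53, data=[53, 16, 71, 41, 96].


min=16, max=96
(53-16)/(96-16) = 37/80 = 0.4625

0.4625


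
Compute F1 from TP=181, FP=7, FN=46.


Precision = 181/188 = 0.9628
Recall = 181/227 = 0.7974
F1 = 2·P·R/(P+R) = 2·TP/(2·TP+FP+FN) = 362/(362+7+46) = 362/415 = 0.8723

0.8723


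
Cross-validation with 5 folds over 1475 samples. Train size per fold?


Fold size = 1475/5 = 295
Training per fold = 1475 - 295 = 1180

1180


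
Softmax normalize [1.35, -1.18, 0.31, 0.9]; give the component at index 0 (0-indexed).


Exponentials: e^1.35=3.8574, e^-1.18=0.3073, e^0.31=1.3634, e^0.9=2.4596
Sum = 7.9877
Softmax = [0.4829, 0.0385, 0.1707, 0.3079]
p[0] = 3.8574/7.9877 = 0.4829

0.4829


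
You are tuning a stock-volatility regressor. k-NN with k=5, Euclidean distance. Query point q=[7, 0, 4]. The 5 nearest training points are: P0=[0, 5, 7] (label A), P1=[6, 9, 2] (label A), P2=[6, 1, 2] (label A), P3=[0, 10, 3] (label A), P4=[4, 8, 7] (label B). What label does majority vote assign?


d(q,P0) = 9.1104  (label A)
d(q,P1) = 9.2736  (label A)
d(q,P2) = 2.4495  (label A)
d(q,P3) = 12.2474  (label A)
d(q,P4) = 9.0554  (label B)
Votes: A=4, B=1
Majority → A

A


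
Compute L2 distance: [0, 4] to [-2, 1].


d = √((0+ 2)² + (4-1)²)
  = √(4 + 9)
  = √13 = 3.6056

3.6056


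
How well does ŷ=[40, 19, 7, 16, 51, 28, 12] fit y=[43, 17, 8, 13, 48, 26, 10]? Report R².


ȳ = 23.5714
SS_res = Σ(y-ŷ)² = 40
SS_tot = Σ(y-ȳ)² = 1561.71
R² = 1 - SS_res/SS_tot = 1 - 0.0256 = 0.9744

0.9744


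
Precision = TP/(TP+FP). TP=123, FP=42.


Precision = TP/(TP+FP)
= 123/(123+42)
= 123/165 = 74.55%

74.55%


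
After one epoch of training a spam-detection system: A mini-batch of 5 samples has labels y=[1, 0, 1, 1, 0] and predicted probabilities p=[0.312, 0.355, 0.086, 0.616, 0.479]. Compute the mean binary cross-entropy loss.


L[0] = -ln(0.312) = 1.1648
L[1] = -ln(1-0.355) = -ln(0.645) = 0.4385
L[2] = -ln(0.086) = 2.4534
L[3] = -ln(0.616) = 0.4845
L[4] = -ln(1-0.479) = -ln(0.521) = 0.652
mean = (1.1648 + 0.4385 + 2.4534 + 0.4845 + 0.652)/5 = 1.0386

1.0386


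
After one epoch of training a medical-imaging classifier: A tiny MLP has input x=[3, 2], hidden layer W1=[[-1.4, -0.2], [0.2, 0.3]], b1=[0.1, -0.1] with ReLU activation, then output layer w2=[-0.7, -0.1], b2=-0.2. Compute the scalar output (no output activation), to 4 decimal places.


z1[0] = (-1.4)·(3) + (-0.2)·(2) + 0.1 = -4.5
z1[1] = (0.2)·(3) + (0.3)·(2) - 0.1 = 1.1
h = ReLU(z1) = [0.0, 1.1]
output = (-0.7)·(0.0) + (-0.1)·(1.1) - 0.2 = -0.31

-0.31
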